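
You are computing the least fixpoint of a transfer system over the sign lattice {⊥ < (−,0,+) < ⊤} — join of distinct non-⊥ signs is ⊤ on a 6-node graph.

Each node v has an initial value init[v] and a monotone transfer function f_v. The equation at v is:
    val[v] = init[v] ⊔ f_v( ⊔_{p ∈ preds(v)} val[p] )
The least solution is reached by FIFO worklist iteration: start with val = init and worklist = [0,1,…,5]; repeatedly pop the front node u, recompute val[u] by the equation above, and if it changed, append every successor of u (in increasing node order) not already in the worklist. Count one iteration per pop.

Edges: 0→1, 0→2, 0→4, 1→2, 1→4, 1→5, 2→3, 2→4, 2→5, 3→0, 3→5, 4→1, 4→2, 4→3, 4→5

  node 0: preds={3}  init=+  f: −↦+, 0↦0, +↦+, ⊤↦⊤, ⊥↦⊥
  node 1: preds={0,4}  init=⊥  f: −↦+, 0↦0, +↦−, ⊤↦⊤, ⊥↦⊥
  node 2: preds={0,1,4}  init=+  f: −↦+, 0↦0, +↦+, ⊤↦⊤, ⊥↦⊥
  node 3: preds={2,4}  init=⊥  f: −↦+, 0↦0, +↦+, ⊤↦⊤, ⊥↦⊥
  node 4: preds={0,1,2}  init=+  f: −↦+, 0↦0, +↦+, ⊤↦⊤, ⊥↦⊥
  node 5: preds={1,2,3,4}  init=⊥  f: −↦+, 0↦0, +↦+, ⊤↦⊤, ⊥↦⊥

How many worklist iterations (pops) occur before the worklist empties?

Iteration log — 12 steps:
  step 1. node 0  ⊔preds=⊥  new=+  stable
  step 2. node 1  ⊔preds=+  new=−  old=⊥  +wl: 
  step 3. node 2  ⊔preds=⊤  new=⊤  old=+  +wl: 
  step 4. node 3  ⊔preds=⊤  new=⊤  old=⊥  +wl: 0
  step 5. node 4  ⊔preds=⊤  new=⊤  old=+  +wl: 1,2,3
  step 6. node 5  ⊔preds=⊤  new=⊤  old=⊥  +wl: 
  step 7. node 0  ⊔preds=⊤  new=⊤  old=+  +wl: 4
  step 8. node 1  ⊔preds=⊤  new=⊤  old=−  +wl: 5
  step 9. node 2  ⊔preds=⊤  new=⊤  stable
  step 10. node 3  ⊔preds=⊤  new=⊤  stable
  step 11. node 4  ⊔preds=⊤  new=⊤  stable
  step 12. node 5  ⊔preds=⊤  new=⊤  stable

Least fixpoint reached:
  node 0: ⊤
  node 1: ⊤
  node 2: ⊤
  node 3: ⊤
  node 4: ⊤
  node 5: ⊤

12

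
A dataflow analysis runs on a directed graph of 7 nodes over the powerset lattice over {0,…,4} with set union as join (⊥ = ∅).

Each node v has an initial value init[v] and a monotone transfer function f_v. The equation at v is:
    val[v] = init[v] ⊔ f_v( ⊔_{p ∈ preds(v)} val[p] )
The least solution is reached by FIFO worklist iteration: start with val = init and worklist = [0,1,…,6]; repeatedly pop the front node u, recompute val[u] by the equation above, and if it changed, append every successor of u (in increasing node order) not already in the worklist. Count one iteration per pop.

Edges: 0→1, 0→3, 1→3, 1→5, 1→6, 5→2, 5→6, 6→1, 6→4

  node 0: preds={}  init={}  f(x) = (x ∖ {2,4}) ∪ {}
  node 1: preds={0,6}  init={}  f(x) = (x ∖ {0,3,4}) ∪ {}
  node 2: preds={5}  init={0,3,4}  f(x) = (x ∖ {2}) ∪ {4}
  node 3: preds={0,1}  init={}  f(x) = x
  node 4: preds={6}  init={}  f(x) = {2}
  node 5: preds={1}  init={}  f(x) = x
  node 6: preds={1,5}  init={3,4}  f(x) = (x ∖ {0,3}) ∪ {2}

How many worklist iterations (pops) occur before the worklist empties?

13

Worklist (13 pops):
  #1 pop 0: in={} → {} (no change)
  #2 pop 1: in={3,4} → {} (no change)
  #3 pop 2: in={} → {0,3,4} (no change)
  #4 pop 3: in={} → {} (no change)
  #5 pop 4: in={3,4} → {2} (was {}); enqueue []
  #6 pop 5: in={} → {} (no change)
  #7 pop 6: in={} → {2,3,4} (was {3,4}); enqueue [1,4]
  #8 pop 1: in={2,3,4} → {2} (was {}); enqueue [3,5,6]
  #9 pop 4: in={2,3,4} → {2} (no change)
  #10 pop 3: in={2} → {2} (was {}); enqueue []
  #11 pop 5: in={2} → {2} (was {}); enqueue [2]
  #12 pop 6: in={2} → {2,3,4} (no change)
  #13 pop 2: in={2} → {0,3,4} (no change)

Fixpoint:
  val[0] = {}
  val[1] = {2}
  val[2] = {0,3,4}
  val[3] = {2}
  val[4] = {2}
  val[5] = {2}
  val[6] = {2,3,4}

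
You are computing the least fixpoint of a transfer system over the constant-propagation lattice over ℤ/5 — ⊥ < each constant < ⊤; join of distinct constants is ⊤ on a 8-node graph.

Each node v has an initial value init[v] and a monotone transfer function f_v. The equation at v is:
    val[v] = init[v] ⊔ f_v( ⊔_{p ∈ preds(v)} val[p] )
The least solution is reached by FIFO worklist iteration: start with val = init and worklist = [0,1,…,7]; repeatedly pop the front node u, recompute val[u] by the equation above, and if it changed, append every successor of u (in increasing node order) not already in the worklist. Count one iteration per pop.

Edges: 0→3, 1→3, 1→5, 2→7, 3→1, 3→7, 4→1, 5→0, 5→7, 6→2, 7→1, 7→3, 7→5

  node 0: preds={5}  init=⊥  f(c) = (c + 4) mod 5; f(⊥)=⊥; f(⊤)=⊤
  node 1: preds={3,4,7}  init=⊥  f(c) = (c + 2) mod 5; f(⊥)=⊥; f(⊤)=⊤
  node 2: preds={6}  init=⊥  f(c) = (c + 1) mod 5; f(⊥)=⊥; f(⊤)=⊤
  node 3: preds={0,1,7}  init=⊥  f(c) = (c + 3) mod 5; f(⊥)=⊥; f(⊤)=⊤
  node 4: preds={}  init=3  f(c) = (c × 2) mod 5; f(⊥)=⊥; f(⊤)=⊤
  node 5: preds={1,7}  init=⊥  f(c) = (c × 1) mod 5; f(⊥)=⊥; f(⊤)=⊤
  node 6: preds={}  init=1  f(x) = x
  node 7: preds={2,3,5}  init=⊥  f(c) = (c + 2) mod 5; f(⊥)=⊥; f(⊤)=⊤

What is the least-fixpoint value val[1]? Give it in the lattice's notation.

⊤

Trace (16 dequeues):
  [1] u=0 | in ⊥ | out ⊥ | ==
  [2] u=1 | in 3 | out 0 | prev ⊥ | push {}
  [3] u=2 | in 1 | out 2 | prev ⊥ | push {}
  [4] u=3 | in 0 | out 3 | prev ⊥ | push {1}
  [5] u=4 | in ⊥ | out 3 | ==
  [6] u=5 | in 0 | out 0 | prev ⊥ | push {0}
  [7] u=6 | in ⊥ | out 1 | ==
  [8] u=7 | in ⊤ | out ⊤ | prev ⊥ | push {3,5}
  [9] u=1 | in ⊤ | out ⊤ | prev 0 | push {}
  [10] u=0 | in 0 | out 4 | prev ⊥ | push {}
  [11] u=3 | in ⊤ | out ⊤ | prev 3 | push {1,7}
  [12] u=5 | in ⊤ | out ⊤ | prev 0 | push {0}
  [13] u=1 | in ⊤ | out ⊤ | ==
  [14] u=7 | in ⊤ | out ⊤ | ==
  [15] u=0 | in ⊤ | out ⊤ | prev 4 | push {3}
  [16] u=3 | in ⊤ | out ⊤ | ==

Converged values:
  [0] ⊤
  [1] ⊤
  [2] 2
  [3] ⊤
  [4] 3
  [5] ⊤
  [6] 1
  [7] ⊤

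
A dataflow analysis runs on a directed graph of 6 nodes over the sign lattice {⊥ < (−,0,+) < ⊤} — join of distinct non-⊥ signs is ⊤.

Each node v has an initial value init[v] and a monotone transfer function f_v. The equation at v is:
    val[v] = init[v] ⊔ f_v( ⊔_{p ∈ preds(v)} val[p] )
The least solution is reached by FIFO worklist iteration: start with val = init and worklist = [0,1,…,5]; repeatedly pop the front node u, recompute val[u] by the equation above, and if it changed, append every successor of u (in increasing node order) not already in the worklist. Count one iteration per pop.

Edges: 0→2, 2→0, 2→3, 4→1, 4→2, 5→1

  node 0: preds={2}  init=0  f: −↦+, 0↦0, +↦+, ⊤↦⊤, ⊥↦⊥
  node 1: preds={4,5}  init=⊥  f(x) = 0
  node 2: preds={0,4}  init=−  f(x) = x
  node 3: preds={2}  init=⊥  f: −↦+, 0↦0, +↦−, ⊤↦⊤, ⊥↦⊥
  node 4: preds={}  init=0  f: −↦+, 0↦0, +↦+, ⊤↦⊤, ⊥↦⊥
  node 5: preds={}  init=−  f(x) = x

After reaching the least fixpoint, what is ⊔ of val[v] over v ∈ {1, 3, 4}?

⊤

Trace (7 dequeues):
  [1] u=0 | in − | out ⊤ | prev 0 | push {}
  [2] u=1 | in ⊤ | out 0 | prev ⊥ | push {}
  [3] u=2 | in ⊤ | out ⊤ | prev − | push {0}
  [4] u=3 | in ⊤ | out ⊤ | prev ⊥ | push {}
  [5] u=4 | in ⊥ | out 0 | ==
  [6] u=5 | in ⊥ | out − | ==
  [7] u=0 | in ⊤ | out ⊤ | ==

Converged values:
  [0] ⊤
  [1] 0
  [2] ⊤
  [3] ⊤
  [4] 0
  [5] −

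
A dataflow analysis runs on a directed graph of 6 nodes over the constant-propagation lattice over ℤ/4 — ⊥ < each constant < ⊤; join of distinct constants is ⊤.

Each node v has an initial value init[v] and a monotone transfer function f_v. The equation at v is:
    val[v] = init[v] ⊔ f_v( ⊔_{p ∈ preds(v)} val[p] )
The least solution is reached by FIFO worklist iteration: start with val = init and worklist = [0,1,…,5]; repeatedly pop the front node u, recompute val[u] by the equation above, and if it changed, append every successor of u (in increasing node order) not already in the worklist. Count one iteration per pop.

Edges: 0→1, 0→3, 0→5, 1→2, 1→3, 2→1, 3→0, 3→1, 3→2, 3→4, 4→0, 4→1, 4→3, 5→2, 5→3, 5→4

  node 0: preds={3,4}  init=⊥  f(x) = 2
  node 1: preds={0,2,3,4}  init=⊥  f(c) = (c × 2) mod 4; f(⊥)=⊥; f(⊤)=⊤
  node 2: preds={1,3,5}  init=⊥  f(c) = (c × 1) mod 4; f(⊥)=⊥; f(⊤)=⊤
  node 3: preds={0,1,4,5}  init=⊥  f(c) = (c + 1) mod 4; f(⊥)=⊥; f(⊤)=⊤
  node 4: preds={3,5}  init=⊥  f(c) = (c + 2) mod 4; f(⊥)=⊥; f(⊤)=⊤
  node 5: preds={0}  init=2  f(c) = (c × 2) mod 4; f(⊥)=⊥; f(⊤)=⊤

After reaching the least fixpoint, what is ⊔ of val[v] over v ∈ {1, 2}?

⊤

Iteration log — 11 steps:
  step 1. node 0  ⊔preds=⊥  new=2  old=⊥  +wl: 
  step 2. node 1  ⊔preds=2  new=0  old=⊥  +wl: 
  step 3. node 2  ⊔preds=⊤  new=⊤  old=⊥  +wl: 1
  step 4. node 3  ⊔preds=⊤  new=⊤  old=⊥  +wl: 0,2
  step 5. node 4  ⊔preds=⊤  new=⊤  old=⊥  +wl: 3
  step 6. node 5  ⊔preds=2  new=⊤  old=2  +wl: 4
  step 7. node 1  ⊔preds=⊤  new=⊤  old=0  +wl: 
  step 8. node 0  ⊔preds=⊤  new=2  stable
  step 9. node 2  ⊔preds=⊤  new=⊤  stable
  step 10. node 3  ⊔preds=⊤  new=⊤  stable
  step 11. node 4  ⊔preds=⊤  new=⊤  stable

Least fixpoint reached:
  node 0: 2
  node 1: ⊤
  node 2: ⊤
  node 3: ⊤
  node 4: ⊤
  node 5: ⊤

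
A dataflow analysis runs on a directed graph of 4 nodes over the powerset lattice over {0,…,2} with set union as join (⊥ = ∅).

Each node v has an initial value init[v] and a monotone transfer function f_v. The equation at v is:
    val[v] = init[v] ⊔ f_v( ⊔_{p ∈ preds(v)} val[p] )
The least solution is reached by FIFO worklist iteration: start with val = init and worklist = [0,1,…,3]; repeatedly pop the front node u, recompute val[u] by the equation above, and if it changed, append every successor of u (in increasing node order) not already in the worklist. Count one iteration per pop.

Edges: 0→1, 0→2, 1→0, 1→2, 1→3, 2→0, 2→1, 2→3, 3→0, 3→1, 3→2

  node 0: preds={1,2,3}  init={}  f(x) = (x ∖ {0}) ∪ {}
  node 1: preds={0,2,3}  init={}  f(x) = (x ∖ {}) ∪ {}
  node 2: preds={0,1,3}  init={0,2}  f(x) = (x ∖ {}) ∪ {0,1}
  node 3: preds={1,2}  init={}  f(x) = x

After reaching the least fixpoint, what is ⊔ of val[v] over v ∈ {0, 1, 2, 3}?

Iteration log — 9 steps:
  step 1. node 0  ⊔preds={0,2}  new={2}  old={}  +wl: 
  step 2. node 1  ⊔preds={0,2}  new={0,2}  old={}  +wl: 0
  step 3. node 2  ⊔preds={0,2}  new={0,1,2}  old={0,2}  +wl: 1
  step 4. node 3  ⊔preds={0,1,2}  new={0,1,2}  old={}  +wl: 2
  step 5. node 0  ⊔preds={0,1,2}  new={1,2}  old={2}  +wl: 
  step 6. node 1  ⊔preds={0,1,2}  new={0,1,2}  old={0,2}  +wl: 0,3
  step 7. node 2  ⊔preds={0,1,2}  new={0,1,2}  stable
  step 8. node 0  ⊔preds={0,1,2}  new={1,2}  stable
  step 9. node 3  ⊔preds={0,1,2}  new={0,1,2}  stable

Least fixpoint reached:
  node 0: {1,2}
  node 1: {0,1,2}
  node 2: {0,1,2}
  node 3: {0,1,2}

{0,1,2}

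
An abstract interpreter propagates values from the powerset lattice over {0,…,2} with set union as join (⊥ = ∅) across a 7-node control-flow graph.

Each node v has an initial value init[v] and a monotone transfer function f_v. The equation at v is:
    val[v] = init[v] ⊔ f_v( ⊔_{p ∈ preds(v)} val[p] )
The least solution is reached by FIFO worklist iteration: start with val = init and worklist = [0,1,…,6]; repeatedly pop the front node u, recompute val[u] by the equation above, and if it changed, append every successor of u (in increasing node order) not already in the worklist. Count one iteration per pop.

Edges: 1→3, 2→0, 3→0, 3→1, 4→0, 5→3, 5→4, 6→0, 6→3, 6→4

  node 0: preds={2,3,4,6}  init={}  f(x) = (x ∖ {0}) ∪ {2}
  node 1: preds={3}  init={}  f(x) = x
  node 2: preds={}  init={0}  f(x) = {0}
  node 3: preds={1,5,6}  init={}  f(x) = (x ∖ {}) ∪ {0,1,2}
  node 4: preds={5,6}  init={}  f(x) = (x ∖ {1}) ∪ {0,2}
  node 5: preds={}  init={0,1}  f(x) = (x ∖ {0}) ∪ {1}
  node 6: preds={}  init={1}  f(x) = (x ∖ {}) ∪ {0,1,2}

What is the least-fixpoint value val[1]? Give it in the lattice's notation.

Iteration log — 11 steps:
  step 1. node 0  ⊔preds={0,1}  new={1,2}  old={}  +wl: 
  step 2. node 1  ⊔preds={}  new={}  stable
  step 3. node 2  ⊔preds={}  new={0}  stable
  step 4. node 3  ⊔preds={0,1}  new={0,1,2}  old={}  +wl: 0,1
  step 5. node 4  ⊔preds={0,1}  new={0,2}  old={}  +wl: 
  step 6. node 5  ⊔preds={}  new={0,1}  stable
  step 7. node 6  ⊔preds={}  new={0,1,2}  old={1}  +wl: 3,4
  step 8. node 0  ⊔preds={0,1,2}  new={1,2}  stable
  step 9. node 1  ⊔preds={0,1,2}  new={0,1,2}  old={}  +wl: 
  step 10. node 3  ⊔preds={0,1,2}  new={0,1,2}  stable
  step 11. node 4  ⊔preds={0,1,2}  new={0,2}  stable

Least fixpoint reached:
  node 0: {1,2}
  node 1: {0,1,2}
  node 2: {0}
  node 3: {0,1,2}
  node 4: {0,2}
  node 5: {0,1}
  node 6: {0,1,2}

{0,1,2}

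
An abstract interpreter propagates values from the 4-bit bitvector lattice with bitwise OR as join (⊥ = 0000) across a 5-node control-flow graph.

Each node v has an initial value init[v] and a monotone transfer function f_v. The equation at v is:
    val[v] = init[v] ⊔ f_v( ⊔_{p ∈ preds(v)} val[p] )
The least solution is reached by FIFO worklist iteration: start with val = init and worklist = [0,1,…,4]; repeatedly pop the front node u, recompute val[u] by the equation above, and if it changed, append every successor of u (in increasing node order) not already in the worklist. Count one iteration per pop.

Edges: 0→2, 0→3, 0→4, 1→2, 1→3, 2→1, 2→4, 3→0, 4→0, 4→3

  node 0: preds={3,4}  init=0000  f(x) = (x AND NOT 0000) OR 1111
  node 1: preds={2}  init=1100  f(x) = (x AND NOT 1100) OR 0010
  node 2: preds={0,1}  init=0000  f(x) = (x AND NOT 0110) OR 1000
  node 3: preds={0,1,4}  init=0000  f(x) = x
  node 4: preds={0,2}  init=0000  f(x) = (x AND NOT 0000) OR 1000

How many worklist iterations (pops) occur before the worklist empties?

9

Iteration log — 9 steps:
  step 1. node 0  ⊔preds=0000  new=1111  old=0000  +wl: 
  step 2. node 1  ⊔preds=0000  new=1110  old=1100  +wl: 
  step 3. node 2  ⊔preds=1111  new=1001  old=0000  +wl: 1
  step 4. node 3  ⊔preds=1111  new=1111  old=0000  +wl: 0
  step 5. node 4  ⊔preds=1111  new=1111  old=0000  +wl: 3
  step 6. node 1  ⊔preds=1001  new=1111  old=1110  +wl: 2
  step 7. node 0  ⊔preds=1111  new=1111  stable
  step 8. node 3  ⊔preds=1111  new=1111  stable
  step 9. node 2  ⊔preds=1111  new=1001  stable

Least fixpoint reached:
  node 0: 1111
  node 1: 1111
  node 2: 1001
  node 3: 1111
  node 4: 1111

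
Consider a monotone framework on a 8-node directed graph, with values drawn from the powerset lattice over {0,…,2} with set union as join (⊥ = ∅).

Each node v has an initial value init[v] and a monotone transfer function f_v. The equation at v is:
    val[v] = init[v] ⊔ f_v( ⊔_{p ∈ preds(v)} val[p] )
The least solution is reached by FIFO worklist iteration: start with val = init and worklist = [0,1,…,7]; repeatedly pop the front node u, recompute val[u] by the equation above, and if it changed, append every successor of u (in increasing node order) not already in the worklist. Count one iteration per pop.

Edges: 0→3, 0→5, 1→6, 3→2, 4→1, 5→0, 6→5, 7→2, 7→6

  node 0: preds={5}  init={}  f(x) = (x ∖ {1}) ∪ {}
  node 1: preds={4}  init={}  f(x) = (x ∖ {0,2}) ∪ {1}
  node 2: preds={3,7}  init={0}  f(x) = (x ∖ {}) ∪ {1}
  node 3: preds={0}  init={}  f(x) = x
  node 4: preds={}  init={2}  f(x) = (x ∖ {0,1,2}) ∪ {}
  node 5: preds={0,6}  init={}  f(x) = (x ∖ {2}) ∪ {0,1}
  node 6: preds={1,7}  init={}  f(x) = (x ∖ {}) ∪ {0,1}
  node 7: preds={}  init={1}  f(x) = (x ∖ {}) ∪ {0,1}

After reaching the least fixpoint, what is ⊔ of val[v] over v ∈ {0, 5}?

Worklist (14 pops):
  #1 pop 0: in={} → {} (no change)
  #2 pop 1: in={2} → {1} (was {}); enqueue []
  #3 pop 2: in={1} → {0,1} (was {0}); enqueue []
  #4 pop 3: in={} → {} (no change)
  #5 pop 4: in={} → {2} (no change)
  #6 pop 5: in={} → {0,1} (was {}); enqueue [0]
  #7 pop 6: in={1} → {0,1} (was {}); enqueue [5]
  #8 pop 7: in={} → {0,1} (was {1}); enqueue [2,6]
  #9 pop 0: in={0,1} → {0} (was {}); enqueue [3]
  #10 pop 5: in={0,1} → {0,1} (no change)
  #11 pop 2: in={0,1} → {0,1} (no change)
  #12 pop 6: in={0,1} → {0,1} (no change)
  #13 pop 3: in={0} → {0} (was {}); enqueue [2]
  #14 pop 2: in={0,1} → {0,1} (no change)

Fixpoint:
  val[0] = {0}
  val[1] = {1}
  val[2] = {0,1}
  val[3] = {0}
  val[4] = {2}
  val[5] = {0,1}
  val[6] = {0,1}
  val[7] = {0,1}

{0,1}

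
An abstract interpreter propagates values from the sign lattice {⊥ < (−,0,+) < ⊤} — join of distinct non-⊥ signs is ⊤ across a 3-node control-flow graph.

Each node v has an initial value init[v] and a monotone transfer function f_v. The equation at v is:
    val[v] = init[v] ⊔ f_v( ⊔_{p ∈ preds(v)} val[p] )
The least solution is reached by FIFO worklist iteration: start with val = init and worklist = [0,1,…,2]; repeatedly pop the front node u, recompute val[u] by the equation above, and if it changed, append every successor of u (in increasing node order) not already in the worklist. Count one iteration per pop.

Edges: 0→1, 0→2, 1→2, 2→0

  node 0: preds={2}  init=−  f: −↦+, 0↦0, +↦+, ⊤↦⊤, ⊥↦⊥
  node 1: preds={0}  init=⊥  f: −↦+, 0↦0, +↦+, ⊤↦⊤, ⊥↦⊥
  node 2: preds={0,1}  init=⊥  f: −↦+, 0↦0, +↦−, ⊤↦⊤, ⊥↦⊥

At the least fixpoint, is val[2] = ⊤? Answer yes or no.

Iteration log — 6 steps:
  step 1. node 0  ⊔preds=⊥  new=−  stable
  step 2. node 1  ⊔preds=−  new=+  old=⊥  +wl: 
  step 3. node 2  ⊔preds=⊤  new=⊤  old=⊥  +wl: 0
  step 4. node 0  ⊔preds=⊤  new=⊤  old=−  +wl: 1,2
  step 5. node 1  ⊔preds=⊤  new=⊤  old=+  +wl: 
  step 6. node 2  ⊔preds=⊤  new=⊤  stable

Least fixpoint reached:
  node 0: ⊤
  node 1: ⊤
  node 2: ⊤

yes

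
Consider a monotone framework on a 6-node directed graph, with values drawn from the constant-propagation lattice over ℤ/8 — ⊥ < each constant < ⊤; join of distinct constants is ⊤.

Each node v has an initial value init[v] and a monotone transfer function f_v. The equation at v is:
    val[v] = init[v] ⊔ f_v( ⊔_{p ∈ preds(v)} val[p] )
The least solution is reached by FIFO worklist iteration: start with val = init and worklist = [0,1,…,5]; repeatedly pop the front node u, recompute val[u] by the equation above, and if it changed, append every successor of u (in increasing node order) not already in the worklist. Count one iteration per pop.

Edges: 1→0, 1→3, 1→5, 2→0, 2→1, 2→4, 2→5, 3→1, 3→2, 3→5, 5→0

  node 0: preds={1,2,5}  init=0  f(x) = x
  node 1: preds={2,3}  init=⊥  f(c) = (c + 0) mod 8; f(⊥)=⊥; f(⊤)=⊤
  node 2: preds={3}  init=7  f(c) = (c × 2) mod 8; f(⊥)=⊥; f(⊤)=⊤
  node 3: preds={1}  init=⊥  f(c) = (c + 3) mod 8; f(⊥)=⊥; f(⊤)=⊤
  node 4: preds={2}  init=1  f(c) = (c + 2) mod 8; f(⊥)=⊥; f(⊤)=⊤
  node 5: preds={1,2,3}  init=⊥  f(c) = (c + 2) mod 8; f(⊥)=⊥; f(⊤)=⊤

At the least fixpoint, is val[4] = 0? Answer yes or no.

Worklist (15 pops):
  #1 pop 0: in=7 → ⊤ (was 0); enqueue []
  #2 pop 1: in=7 → 7 (was ⊥); enqueue [0]
  #3 pop 2: in=⊥ → 7 (no change)
  #4 pop 3: in=7 → 2 (was ⊥); enqueue [1,2]
  #5 pop 4: in=7 → 1 (no change)
  #6 pop 5: in=⊤ → ⊤ (was ⊥); enqueue []
  #7 pop 0: in=⊤ → ⊤ (no change)
  #8 pop 1: in=⊤ → ⊤ (was 7); enqueue [0,3,5]
  #9 pop 2: in=2 → ⊤ (was 7); enqueue [1,4]
  #10 pop 0: in=⊤ → ⊤ (no change)
  #11 pop 3: in=⊤ → ⊤ (was 2); enqueue [2]
  #12 pop 5: in=⊤ → ⊤ (no change)
  #13 pop 1: in=⊤ → ⊤ (no change)
  #14 pop 4: in=⊤ → ⊤ (was 1); enqueue []
  #15 pop 2: in=⊤ → ⊤ (no change)

Fixpoint:
  val[0] = ⊤
  val[1] = ⊤
  val[2] = ⊤
  val[3] = ⊤
  val[4] = ⊤
  val[5] = ⊤

no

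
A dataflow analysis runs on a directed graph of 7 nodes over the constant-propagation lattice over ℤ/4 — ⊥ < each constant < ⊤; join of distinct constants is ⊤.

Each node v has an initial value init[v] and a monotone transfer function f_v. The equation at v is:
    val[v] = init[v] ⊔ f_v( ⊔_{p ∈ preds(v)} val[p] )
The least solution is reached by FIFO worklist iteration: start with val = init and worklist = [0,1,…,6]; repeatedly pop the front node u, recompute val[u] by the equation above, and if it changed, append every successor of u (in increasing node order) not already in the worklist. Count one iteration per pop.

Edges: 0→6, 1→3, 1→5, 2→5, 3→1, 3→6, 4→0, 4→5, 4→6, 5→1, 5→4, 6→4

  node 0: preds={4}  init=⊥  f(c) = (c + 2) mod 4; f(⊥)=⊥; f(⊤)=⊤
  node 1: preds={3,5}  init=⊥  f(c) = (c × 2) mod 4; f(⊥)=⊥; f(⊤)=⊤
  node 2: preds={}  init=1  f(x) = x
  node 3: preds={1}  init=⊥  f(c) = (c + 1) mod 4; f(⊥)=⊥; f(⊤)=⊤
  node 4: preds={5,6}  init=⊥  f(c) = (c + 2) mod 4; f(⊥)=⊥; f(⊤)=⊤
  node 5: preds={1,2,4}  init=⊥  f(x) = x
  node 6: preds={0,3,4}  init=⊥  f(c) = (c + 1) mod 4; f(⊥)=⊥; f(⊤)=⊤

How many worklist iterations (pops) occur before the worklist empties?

20

Iteration log — 20 steps:
  step 1. node 0  ⊔preds=⊥  new=⊥  stable
  step 2. node 1  ⊔preds=⊥  new=⊥  stable
  step 3. node 2  ⊔preds=⊥  new=1  stable
  step 4. node 3  ⊔preds=⊥  new=⊥  stable
  step 5. node 4  ⊔preds=⊥  new=⊥  stable
  step 6. node 5  ⊔preds=1  new=1  old=⊥  +wl: 1,4
  step 7. node 6  ⊔preds=⊥  new=⊥  stable
  step 8. node 1  ⊔preds=1  new=2  old=⊥  +wl: 3,5
  step 9. node 4  ⊔preds=1  new=3  old=⊥  +wl: 0,6
  step 10. node 3  ⊔preds=2  new=3  old=⊥  +wl: 1
  step 11. node 5  ⊔preds=⊤  new=⊤  old=1  +wl: 4
  step 12. node 0  ⊔preds=3  new=1  old=⊥  +wl: 
  step 13. node 6  ⊔preds=⊤  new=⊤  old=⊥  +wl: 
  step 14. node 1  ⊔preds=⊤  new=⊤  old=2  +wl: 3,5
  step 15. node 4  ⊔preds=⊤  new=⊤  old=3  +wl: 0,6
  step 16. node 3  ⊔preds=⊤  new=⊤  old=3  +wl: 1
  step 17. node 5  ⊔preds=⊤  new=⊤  stable
  step 18. node 0  ⊔preds=⊤  new=⊤  old=1  +wl: 
  step 19. node 6  ⊔preds=⊤  new=⊤  stable
  step 20. node 1  ⊔preds=⊤  new=⊤  stable

Least fixpoint reached:
  node 0: ⊤
  node 1: ⊤
  node 2: 1
  node 3: ⊤
  node 4: ⊤
  node 5: ⊤
  node 6: ⊤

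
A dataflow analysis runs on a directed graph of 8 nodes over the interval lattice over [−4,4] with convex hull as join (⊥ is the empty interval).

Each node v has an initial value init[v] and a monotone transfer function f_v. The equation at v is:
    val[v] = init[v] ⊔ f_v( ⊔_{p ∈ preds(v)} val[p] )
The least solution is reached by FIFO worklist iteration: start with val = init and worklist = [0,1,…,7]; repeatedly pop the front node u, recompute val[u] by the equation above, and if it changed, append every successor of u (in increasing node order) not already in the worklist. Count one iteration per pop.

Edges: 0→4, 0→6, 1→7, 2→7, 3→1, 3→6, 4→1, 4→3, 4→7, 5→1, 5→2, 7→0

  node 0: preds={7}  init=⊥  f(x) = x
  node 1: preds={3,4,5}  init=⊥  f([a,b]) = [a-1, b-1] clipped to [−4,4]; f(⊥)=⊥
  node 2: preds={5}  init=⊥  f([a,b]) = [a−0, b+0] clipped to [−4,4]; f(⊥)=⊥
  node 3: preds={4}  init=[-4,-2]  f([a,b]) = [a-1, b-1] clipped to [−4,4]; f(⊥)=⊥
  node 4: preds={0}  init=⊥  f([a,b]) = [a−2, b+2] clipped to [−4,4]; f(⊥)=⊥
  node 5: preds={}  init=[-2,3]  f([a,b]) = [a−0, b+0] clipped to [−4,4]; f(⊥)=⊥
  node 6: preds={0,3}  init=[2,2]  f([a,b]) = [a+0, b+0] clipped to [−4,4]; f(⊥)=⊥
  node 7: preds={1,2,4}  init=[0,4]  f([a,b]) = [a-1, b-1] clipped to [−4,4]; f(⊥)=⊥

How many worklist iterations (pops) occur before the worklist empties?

18

Trace (18 dequeues):
  [1] u=0 | in [0,4] | out [0,4] | prev ⊥ | push {}
  [2] u=1 | in [-4,3] | out [-4,2] | prev ⊥ | push {}
  [3] u=2 | in [-2,3] | out [-2,3] | prev ⊥ | push {}
  [4] u=3 | in ⊥ | out [-4,-2] | ==
  [5] u=4 | in [0,4] | out [-2,4] | prev ⊥ | push {1,3}
  [6] u=5 | in ⊥ | out [-2,3] | ==
  [7] u=6 | in [-4,4] | out [-4,4] | prev [2,2] | push {}
  [8] u=7 | in [-4,4] | out [-4,4] | prev [0,4] | push {0}
  [9] u=1 | in [-4,4] | out [-4,3] | prev [-4,2] | push {7}
  [10] u=3 | in [-2,4] | out [-4,3] | prev [-4,-2] | push {1,6}
  [11] u=0 | in [-4,4] | out [-4,4] | prev [0,4] | push {4}
  [12] u=7 | in [-4,4] | out [-4,4] | ==
  [13] u=1 | in [-4,4] | out [-4,3] | ==
  [14] u=6 | in [-4,4] | out [-4,4] | ==
  [15] u=4 | in [-4,4] | out [-4,4] | prev [-2,4] | push {1,3,7}
  [16] u=1 | in [-4,4] | out [-4,3] | ==
  [17] u=3 | in [-4,4] | out [-4,3] | ==
  [18] u=7 | in [-4,4] | out [-4,4] | ==

Converged values:
  [0] [-4,4]
  [1] [-4,3]
  [2] [-2,3]
  [3] [-4,3]
  [4] [-4,4]
  [5] [-2,3]
  [6] [-4,4]
  [7] [-4,4]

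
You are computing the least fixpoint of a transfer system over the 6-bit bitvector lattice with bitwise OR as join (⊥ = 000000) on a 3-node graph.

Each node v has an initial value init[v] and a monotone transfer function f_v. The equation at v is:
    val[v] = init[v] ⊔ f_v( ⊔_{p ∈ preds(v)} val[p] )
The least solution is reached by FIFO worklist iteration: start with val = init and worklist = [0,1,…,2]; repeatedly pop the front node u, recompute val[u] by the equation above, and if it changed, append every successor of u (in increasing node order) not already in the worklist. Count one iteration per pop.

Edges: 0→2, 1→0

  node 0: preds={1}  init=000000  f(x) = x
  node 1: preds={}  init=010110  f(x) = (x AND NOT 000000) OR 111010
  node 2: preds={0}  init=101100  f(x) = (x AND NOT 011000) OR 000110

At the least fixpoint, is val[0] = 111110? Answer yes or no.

yes

Trace (5 dequeues):
  [1] u=0 | in 010110 | out 010110 | prev 000000 | push {}
  [2] u=1 | in 000000 | out 111110 | prev 010110 | push {0}
  [3] u=2 | in 010110 | out 101110 | prev 101100 | push {}
  [4] u=0 | in 111110 | out 111110 | prev 010110 | push {2}
  [5] u=2 | in 111110 | out 101110 | ==

Converged values:
  [0] 111110
  [1] 111110
  [2] 101110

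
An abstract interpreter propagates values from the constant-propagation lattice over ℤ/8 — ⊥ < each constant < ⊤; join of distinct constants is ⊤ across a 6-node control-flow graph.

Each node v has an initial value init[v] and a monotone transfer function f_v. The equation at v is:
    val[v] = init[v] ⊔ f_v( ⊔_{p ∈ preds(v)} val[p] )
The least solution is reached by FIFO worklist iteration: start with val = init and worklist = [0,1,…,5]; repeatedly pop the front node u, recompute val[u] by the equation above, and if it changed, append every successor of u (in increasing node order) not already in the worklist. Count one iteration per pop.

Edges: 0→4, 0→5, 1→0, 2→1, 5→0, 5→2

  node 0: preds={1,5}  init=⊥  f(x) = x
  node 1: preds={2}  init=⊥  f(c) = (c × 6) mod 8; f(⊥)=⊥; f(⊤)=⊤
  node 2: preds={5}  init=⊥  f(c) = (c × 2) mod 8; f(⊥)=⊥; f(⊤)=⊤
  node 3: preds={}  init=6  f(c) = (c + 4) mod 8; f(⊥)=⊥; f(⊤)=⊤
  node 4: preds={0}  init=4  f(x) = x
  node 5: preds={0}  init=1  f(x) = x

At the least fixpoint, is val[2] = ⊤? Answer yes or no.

Trace (14 dequeues):
  [1] u=0 | in 1 | out 1 | prev ⊥ | push {}
  [2] u=1 | in ⊥ | out ⊥ | ==
  [3] u=2 | in 1 | out 2 | prev ⊥ | push {1}
  [4] u=3 | in ⊥ | out 6 | ==
  [5] u=4 | in 1 | out ⊤ | prev 4 | push {}
  [6] u=5 | in 1 | out 1 | ==
  [7] u=1 | in 2 | out 4 | prev ⊥ | push {0}
  [8] u=0 | in ⊤ | out ⊤ | prev 1 | push {4,5}
  [9] u=4 | in ⊤ | out ⊤ | ==
  [10] u=5 | in ⊤ | out ⊤ | prev 1 | push {0,2}
  [11] u=0 | in ⊤ | out ⊤ | ==
  [12] u=2 | in ⊤ | out ⊤ | prev 2 | push {1}
  [13] u=1 | in ⊤ | out ⊤ | prev 4 | push {0}
  [14] u=0 | in ⊤ | out ⊤ | ==

Converged values:
  [0] ⊤
  [1] ⊤
  [2] ⊤
  [3] 6
  [4] ⊤
  [5] ⊤

yes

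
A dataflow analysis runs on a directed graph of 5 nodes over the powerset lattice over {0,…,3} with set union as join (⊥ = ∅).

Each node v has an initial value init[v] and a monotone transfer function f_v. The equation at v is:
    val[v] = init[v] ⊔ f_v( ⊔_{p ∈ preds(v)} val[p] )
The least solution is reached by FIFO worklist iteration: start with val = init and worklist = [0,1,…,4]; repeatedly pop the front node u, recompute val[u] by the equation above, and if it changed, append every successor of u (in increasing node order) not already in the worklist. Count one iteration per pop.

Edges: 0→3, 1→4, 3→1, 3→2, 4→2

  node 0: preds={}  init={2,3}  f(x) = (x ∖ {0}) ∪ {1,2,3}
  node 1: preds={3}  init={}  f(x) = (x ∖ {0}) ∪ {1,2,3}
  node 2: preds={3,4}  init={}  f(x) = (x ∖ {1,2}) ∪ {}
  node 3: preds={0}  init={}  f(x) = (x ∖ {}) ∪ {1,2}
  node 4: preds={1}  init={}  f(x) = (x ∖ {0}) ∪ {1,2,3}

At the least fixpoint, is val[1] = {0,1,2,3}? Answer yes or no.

Trace (7 dequeues):
  [1] u=0 | in {} | out {1,2,3} | prev {2,3} | push {}
  [2] u=1 | in {} | out {1,2,3} | prev {} | push {}
  [3] u=2 | in {} | out {} | ==
  [4] u=3 | in {1,2,3} | out {1,2,3} | prev {} | push {1,2}
  [5] u=4 | in {1,2,3} | out {1,2,3} | prev {} | push {}
  [6] u=1 | in {1,2,3} | out {1,2,3} | ==
  [7] u=2 | in {1,2,3} | out {3} | prev {} | push {}

Converged values:
  [0] {1,2,3}
  [1] {1,2,3}
  [2] {3}
  [3] {1,2,3}
  [4] {1,2,3}

no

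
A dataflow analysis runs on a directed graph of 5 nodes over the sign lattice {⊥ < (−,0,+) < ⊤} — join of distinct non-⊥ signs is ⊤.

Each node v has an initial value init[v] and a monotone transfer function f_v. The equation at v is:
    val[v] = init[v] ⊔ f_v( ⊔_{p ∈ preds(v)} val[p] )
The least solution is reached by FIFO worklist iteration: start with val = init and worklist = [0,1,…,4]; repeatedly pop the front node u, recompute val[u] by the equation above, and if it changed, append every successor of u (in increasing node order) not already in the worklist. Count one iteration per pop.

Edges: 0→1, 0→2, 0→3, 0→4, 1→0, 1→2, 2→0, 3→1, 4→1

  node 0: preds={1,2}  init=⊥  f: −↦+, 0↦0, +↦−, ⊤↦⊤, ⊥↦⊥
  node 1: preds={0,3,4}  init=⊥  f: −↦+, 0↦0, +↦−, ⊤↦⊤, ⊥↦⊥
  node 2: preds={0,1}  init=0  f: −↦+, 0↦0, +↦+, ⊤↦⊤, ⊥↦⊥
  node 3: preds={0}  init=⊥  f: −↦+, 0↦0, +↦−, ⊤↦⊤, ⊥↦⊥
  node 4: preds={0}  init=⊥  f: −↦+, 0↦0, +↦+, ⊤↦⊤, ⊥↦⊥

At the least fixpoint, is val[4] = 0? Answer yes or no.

Trace (7 dequeues):
  [1] u=0 | in 0 | out 0 | prev ⊥ | push {}
  [2] u=1 | in 0 | out 0 | prev ⊥ | push {0}
  [3] u=2 | in 0 | out 0 | ==
  [4] u=3 | in 0 | out 0 | prev ⊥ | push {1}
  [5] u=4 | in 0 | out 0 | prev ⊥ | push {}
  [6] u=0 | in 0 | out 0 | ==
  [7] u=1 | in 0 | out 0 | ==

Converged values:
  [0] 0
  [1] 0
  [2] 0
  [3] 0
  [4] 0

yes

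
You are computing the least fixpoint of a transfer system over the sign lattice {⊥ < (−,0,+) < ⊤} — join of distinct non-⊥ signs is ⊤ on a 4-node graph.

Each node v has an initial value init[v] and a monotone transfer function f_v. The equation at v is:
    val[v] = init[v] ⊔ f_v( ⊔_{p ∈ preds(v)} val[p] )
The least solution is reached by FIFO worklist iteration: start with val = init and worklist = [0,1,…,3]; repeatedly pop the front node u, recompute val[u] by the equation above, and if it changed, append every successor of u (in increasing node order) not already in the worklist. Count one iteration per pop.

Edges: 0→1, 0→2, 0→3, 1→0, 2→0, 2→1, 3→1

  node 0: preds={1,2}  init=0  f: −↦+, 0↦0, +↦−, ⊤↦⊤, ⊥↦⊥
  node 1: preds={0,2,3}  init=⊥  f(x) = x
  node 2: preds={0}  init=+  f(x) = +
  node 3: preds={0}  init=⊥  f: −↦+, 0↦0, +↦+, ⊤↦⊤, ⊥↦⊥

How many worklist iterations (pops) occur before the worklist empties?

Worklist (6 pops):
  #1 pop 0: in=+ → ⊤ (was 0); enqueue []
  #2 pop 1: in=⊤ → ⊤ (was ⊥); enqueue [0]
  #3 pop 2: in=⊤ → + (no change)
  #4 pop 3: in=⊤ → ⊤ (was ⊥); enqueue [1]
  #5 pop 0: in=⊤ → ⊤ (no change)
  #6 pop 1: in=⊤ → ⊤ (no change)

Fixpoint:
  val[0] = ⊤
  val[1] = ⊤
  val[2] = +
  val[3] = ⊤

6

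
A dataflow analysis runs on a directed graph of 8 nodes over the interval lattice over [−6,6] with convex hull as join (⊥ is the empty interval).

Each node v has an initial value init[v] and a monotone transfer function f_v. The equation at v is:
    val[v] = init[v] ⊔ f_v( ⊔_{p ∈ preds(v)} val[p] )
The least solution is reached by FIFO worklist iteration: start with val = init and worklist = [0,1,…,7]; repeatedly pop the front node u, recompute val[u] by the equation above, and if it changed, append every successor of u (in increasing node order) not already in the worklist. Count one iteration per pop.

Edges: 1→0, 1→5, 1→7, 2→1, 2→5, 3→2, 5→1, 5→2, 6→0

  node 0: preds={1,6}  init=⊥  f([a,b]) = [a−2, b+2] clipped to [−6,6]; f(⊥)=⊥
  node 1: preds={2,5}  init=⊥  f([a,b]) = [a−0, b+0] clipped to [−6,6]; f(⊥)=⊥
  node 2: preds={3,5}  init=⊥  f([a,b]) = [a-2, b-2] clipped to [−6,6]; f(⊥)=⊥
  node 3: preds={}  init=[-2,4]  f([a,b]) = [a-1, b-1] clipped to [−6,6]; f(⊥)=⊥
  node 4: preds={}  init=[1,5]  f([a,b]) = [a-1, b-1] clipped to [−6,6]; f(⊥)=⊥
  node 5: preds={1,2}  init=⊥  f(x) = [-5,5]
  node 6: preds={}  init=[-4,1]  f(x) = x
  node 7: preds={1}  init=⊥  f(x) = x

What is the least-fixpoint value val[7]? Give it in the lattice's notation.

[-6,5]

Worklist (17 pops):
  #1 pop 0: in=[-4,1] → [-6,3] (was ⊥); enqueue []
  #2 pop 1: in=⊥ → ⊥ (no change)
  #3 pop 2: in=[-2,4] → [-4,2] (was ⊥); enqueue [1]
  #4 pop 3: in=⊥ → [-2,4] (no change)
  #5 pop 4: in=⊥ → [1,5] (no change)
  #6 pop 5: in=[-4,2] → [-5,5] (was ⊥); enqueue [2]
  #7 pop 6: in=⊥ → [-4,1] (no change)
  #8 pop 7: in=⊥ → ⊥ (no change)
  #9 pop 1: in=[-5,5] → [-5,5] (was ⊥); enqueue [0,5,7]
  #10 pop 2: in=[-5,5] → [-6,3] (was [-4,2]); enqueue [1]
  #11 pop 0: in=[-5,5] → [-6,6] (was [-6,3]); enqueue []
  #12 pop 5: in=[-6,5] → [-5,5] (no change)
  #13 pop 7: in=[-5,5] → [-5,5] (was ⊥); enqueue []
  #14 pop 1: in=[-6,5] → [-6,5] (was [-5,5]); enqueue [0,5,7]
  #15 pop 0: in=[-6,5] → [-6,6] (no change)
  #16 pop 5: in=[-6,5] → [-5,5] (no change)
  #17 pop 7: in=[-6,5] → [-6,5] (was [-5,5]); enqueue []

Fixpoint:
  val[0] = [-6,6]
  val[1] = [-6,5]
  val[2] = [-6,3]
  val[3] = [-2,4]
  val[4] = [1,5]
  val[5] = [-5,5]
  val[6] = [-4,1]
  val[7] = [-6,5]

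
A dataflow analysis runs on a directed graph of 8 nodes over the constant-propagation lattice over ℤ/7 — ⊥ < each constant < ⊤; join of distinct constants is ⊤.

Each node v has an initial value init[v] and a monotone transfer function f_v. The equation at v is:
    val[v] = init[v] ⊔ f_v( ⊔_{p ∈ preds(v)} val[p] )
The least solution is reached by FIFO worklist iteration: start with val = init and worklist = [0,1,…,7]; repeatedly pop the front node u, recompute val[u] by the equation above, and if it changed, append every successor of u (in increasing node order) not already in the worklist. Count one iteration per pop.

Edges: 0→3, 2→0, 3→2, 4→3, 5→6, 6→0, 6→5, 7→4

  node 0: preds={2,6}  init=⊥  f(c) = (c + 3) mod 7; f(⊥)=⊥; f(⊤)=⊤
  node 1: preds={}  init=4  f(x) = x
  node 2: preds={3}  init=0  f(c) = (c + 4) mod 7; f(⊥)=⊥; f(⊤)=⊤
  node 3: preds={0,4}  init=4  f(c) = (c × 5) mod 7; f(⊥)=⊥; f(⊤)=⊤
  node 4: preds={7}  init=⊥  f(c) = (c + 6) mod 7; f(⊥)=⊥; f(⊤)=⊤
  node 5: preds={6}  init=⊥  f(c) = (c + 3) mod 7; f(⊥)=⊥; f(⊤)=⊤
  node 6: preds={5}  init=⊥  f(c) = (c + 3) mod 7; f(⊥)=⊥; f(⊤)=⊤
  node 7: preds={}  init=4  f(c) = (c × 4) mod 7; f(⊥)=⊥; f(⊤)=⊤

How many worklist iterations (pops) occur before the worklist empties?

11

Worklist (11 pops):
  #1 pop 0: in=0 → 3 (was ⊥); enqueue []
  #2 pop 1: in=⊥ → 4 (no change)
  #3 pop 2: in=4 → ⊤ (was 0); enqueue [0]
  #4 pop 3: in=3 → ⊤ (was 4); enqueue [2]
  #5 pop 4: in=4 → 3 (was ⊥); enqueue [3]
  #6 pop 5: in=⊥ → ⊥ (no change)
  #7 pop 6: in=⊥ → ⊥ (no change)
  #8 pop 7: in=⊥ → 4 (no change)
  #9 pop 0: in=⊤ → ⊤ (was 3); enqueue []
  #10 pop 2: in=⊤ → ⊤ (no change)
  #11 pop 3: in=⊤ → ⊤ (no change)

Fixpoint:
  val[0] = ⊤
  val[1] = 4
  val[2] = ⊤
  val[3] = ⊤
  val[4] = 3
  val[5] = ⊥
  val[6] = ⊥
  val[7] = 4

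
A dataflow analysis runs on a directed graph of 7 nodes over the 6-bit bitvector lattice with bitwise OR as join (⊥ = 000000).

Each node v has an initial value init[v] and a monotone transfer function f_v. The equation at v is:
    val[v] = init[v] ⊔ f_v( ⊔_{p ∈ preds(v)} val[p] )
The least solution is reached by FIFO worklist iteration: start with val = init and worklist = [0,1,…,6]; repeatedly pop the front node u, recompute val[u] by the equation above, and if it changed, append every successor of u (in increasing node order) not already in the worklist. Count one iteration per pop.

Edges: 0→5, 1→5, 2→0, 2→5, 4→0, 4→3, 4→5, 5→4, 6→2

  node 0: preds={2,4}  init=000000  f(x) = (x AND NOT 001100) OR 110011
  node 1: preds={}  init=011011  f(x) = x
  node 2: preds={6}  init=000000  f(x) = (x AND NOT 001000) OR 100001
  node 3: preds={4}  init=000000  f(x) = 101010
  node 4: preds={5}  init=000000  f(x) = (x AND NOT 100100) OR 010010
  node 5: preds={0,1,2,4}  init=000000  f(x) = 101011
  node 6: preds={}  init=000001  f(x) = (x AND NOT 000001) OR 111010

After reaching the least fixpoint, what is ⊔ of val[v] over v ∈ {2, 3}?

Worklist (14 pops):
  #1 pop 0: in=000000 → 110011 (was 000000); enqueue []
  #2 pop 1: in=000000 → 011011 (no change)
  #3 pop 2: in=000001 → 100001 (was 000000); enqueue [0]
  #4 pop 3: in=000000 → 101010 (was 000000); enqueue []
  #5 pop 4: in=000000 → 010010 (was 000000); enqueue [3]
  #6 pop 5: in=111011 → 101011 (was 000000); enqueue [4]
  #7 pop 6: in=000000 → 111011 (was 000001); enqueue [2]
  #8 pop 0: in=110011 → 110011 (no change)
  #9 pop 3: in=010010 → 101010 (no change)
  #10 pop 4: in=101011 → 011011 (was 010010); enqueue [0,3,5]
  #11 pop 2: in=111011 → 110011 (was 100001); enqueue []
  #12 pop 0: in=111011 → 110011 (no change)
  #13 pop 3: in=011011 → 101010 (no change)
  #14 pop 5: in=111011 → 101011 (no change)

Fixpoint:
  val[0] = 110011
  val[1] = 011011
  val[2] = 110011
  val[3] = 101010
  val[4] = 011011
  val[5] = 101011
  val[6] = 111011

111011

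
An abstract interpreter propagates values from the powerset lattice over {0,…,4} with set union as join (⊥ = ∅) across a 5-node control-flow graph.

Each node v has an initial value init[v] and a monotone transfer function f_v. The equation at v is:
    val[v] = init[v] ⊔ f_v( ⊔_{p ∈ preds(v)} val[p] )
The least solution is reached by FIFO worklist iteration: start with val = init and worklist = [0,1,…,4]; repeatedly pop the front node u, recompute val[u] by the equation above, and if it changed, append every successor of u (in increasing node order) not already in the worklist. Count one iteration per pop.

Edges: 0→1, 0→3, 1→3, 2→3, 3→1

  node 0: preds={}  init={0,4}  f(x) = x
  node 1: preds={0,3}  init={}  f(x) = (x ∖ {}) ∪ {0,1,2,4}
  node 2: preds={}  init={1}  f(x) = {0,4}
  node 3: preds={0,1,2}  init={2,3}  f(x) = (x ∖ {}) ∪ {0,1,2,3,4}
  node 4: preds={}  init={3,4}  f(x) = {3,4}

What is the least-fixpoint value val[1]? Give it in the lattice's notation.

Trace (6 dequeues):
  [1] u=0 | in {} | out {0,4} | ==
  [2] u=1 | in {0,2,3,4} | out {0,1,2,3,4} | prev {} | push {}
  [3] u=2 | in {} | out {0,1,4} | prev {1} | push {}
  [4] u=3 | in {0,1,2,3,4} | out {0,1,2,3,4} | prev {2,3} | push {1}
  [5] u=4 | in {} | out {3,4} | ==
  [6] u=1 | in {0,1,2,3,4} | out {0,1,2,3,4} | ==

Converged values:
  [0] {0,4}
  [1] {0,1,2,3,4}
  [2] {0,1,4}
  [3] {0,1,2,3,4}
  [4] {3,4}

{0,1,2,3,4}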